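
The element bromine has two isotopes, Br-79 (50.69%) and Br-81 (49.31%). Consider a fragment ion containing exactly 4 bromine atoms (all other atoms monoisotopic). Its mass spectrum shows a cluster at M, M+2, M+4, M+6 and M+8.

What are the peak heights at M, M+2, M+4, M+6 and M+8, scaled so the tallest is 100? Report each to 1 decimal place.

The 4 Br atoms are independent, so intensities follow the terms of (0.5069 + 0.4931)^4.
P(M) = 0.5069^4 = 0.066022
P(M+2) = 4 × 0.5069^3 × 0.4931^1 = 0.256899
P(M+4) = 6 × 0.5069^2 × 0.4931^2 = 0.374857
P(M+6) = 4 × 0.5069^1 × 0.4931^3 = 0.243101
P(M+8) = 0.4931^4 = 0.059121
The M+4 peak is largest (0.374857); scaling to 100 gives 17.6 : 68.5 : 100.0 : 64.9 : 15.8.

17.6 : 68.5 : 100.0 : 64.9 : 15.8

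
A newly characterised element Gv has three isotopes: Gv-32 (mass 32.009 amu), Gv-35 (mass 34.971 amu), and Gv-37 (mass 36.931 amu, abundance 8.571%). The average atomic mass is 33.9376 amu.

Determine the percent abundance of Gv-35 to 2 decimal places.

Let x and y be the fractions of Gv-32 and Gv-35. Then x + y = 1 − 0.08571 = 0.91429 and 32.009x + 34.971y = 33.9376 − 0.08571×36.931 = 30.77224399.
Substituting: 32.009x + 34.971(0.91429 − x) = 30.77224399
(32.009 − 34.971)x = -1.2013916  ⇒  x = 0.40560, y = 0.50869
Gv-32: 40.56%, Gv-35: 50.87%.

50.87%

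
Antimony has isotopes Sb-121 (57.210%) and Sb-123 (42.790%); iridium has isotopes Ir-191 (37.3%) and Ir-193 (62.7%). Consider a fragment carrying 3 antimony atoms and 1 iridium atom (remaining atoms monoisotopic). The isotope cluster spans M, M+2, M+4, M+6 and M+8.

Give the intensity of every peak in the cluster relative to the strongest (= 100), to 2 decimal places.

18.35 : 72.01 : 100.00 : 59.44 : 12.91

Antimony pattern (n=3): 0.18724742 : 0.42015297 : 0.3142518 : 0.07834781
Iridium pattern (n=1): 0.3730 : 0.6270
Convolve the two distributions (both contribute in 2-u steps):
  M: 0.18724742×0.3730 = 0.069843
  M+2: 0.18724742×0.6270 + 0.42015297×0.3730 = 0.274121
  M+4: 0.42015297×0.6270 + 0.3142518×0.3730 = 0.380652
  M+6: 0.3142518×0.6270 + 0.07834781×0.3730 = 0.226260
  M+8: 0.07834781×0.6270 = 0.049124
Scale to base peak (0.380652) = 100: 18.35 : 72.01 : 100.00 : 59.44 : 12.91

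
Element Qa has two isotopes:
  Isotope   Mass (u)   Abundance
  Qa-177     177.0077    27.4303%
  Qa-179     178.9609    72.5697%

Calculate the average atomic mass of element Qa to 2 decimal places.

178.43 u

Ar = Σ fᵢ·mᵢ = 0.274303 × 177.0077 + 0.725697 × 178.9609
= 48.55374 + 129.87139 = 178.42513 u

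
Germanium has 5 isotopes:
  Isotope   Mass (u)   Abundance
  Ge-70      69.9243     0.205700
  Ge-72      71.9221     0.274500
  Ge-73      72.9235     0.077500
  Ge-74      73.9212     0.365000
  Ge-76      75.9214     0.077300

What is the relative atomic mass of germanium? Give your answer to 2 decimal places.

72.63 u

The abundance-weighted mean is 0.205700 × 69.9243 + 0.274500 × 71.9221 + 0.077500 × 72.9235 + 0.365000 × 73.9212 + 0.077300 × 75.9214
= 14.38343 + 19.74262 + 5.65157 + 26.98124 + 5.86872 = 72.62758 u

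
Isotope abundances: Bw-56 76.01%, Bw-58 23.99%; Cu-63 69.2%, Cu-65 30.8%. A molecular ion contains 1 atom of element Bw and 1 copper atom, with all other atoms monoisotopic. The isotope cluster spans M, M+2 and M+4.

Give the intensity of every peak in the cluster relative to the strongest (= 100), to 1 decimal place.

Element Bw pattern (n=1): 0.7601 : 0.2399
Copper pattern (n=1): 0.6920 : 0.3080
Convolve the two distributions (both contribute in 2-u steps):
  M: 0.7601×0.6920 = 0.525989
  M+2: 0.7601×0.3080 + 0.2399×0.6920 = 0.400122
  M+4: 0.2399×0.3080 = 0.073889
Scale to base peak (0.525989) = 100: 100.0 : 76.1 : 14.0

100.0 : 76.1 : 14.0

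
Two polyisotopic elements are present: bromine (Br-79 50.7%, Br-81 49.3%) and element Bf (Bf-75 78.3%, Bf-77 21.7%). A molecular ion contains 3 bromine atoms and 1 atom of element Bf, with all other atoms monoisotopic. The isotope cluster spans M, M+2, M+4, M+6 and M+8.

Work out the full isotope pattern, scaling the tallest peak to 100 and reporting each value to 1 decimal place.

Bromine pattern (n=3): 0.13032384 : 0.38017547 : 0.36967753 : 0.11982316
Element Bf pattern (n=1): 0.7830 : 0.2170
Convolve the two distributions (both contribute in 2-u steps):
  M: 0.13032384×0.7830 = 0.102044
  M+2: 0.13032384×0.2170 + 0.38017547×0.7830 = 0.325958
  M+4: 0.38017547×0.2170 + 0.36967753×0.7830 = 0.371956
  M+6: 0.36967753×0.2170 + 0.11982316×0.7830 = 0.174042
  M+8: 0.11982316×0.2170 = 0.026002
Scale to base peak (0.371956) = 100: 27.4 : 87.6 : 100.0 : 46.8 : 7.0

27.4 : 87.6 : 100.0 : 46.8 : 7.0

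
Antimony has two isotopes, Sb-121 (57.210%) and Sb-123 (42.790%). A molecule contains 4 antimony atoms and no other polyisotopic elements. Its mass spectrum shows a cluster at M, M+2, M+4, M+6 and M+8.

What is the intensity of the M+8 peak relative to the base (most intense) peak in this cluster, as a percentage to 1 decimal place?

9.3%

(0.57210 + 0.42790)^4 gives M 0.1071, M+2 0.3205, M+4 0.3596, M+6 0.1793, M+8 0.0335; the largest is M+4.
P(M+4) = C(4,2) × 0.57210^2 × 0.42790^2 = 6 × 0.32729841 × 0.18309841 = 0.359567 (base)
P(M+8) = C(4,4) × 0.57210^0 × 0.42790^4 = 1 × 1.0000 × 0.03352503 = 0.033525
Relative intensity = 0.033525 / 0.359567 × 100 = 9.3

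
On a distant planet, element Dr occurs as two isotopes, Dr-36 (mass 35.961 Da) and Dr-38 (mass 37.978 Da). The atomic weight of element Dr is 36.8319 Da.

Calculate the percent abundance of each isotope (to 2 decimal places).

With x = fraction of Dr-36 (so Dr-38 is 1 − x):
35.961·x + 37.978·(1 − x) = 36.8319
(35.961 − 37.978)·x = 36.8319 − 37.978
x = -1.1461 / -2.017 = 0.56822 → 56.82% Dr-36, 43.18% Dr-38.

Dr-36: 56.82%, Dr-38: 43.18%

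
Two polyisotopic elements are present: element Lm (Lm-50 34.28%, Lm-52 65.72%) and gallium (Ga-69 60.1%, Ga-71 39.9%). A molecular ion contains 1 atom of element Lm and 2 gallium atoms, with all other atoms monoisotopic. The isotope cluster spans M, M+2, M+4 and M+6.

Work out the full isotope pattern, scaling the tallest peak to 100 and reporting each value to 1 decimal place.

30.8 : 100.0 : 92.0 : 26.0

Element Lm pattern (n=1): 0.3428 : 0.6572
Gallium pattern (n=2): 0.361201 : 0.479598 : 0.159201
Convolve the two distributions (both contribute in 2-u steps):
  M: 0.3428×0.361201 = 0.123820
  M+2: 0.3428×0.479598 + 0.6572×0.361201 = 0.401787
  M+4: 0.3428×0.159201 + 0.6572×0.479598 = 0.369766
  M+6: 0.6572×0.159201 = 0.104627
Scale to base peak (0.401787) = 100: 30.8 : 100.0 : 92.0 : 26.0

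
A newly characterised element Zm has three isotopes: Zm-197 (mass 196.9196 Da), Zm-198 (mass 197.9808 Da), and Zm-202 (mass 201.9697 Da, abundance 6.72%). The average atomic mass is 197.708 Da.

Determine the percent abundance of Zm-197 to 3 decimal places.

50.966%

The remaining 93.28% is split between Zm-197 (fraction x) and Zm-198 (fraction 0.9328 − x).
Substituting: 196.9196x + 197.9808(0.9328 − x) = 184.13563616
(196.9196 − 197.9808)x = -0.54085408  ⇒  x = 0.50966, y = 0.42314
Zm-197: 50.966%, Zm-198: 42.314%.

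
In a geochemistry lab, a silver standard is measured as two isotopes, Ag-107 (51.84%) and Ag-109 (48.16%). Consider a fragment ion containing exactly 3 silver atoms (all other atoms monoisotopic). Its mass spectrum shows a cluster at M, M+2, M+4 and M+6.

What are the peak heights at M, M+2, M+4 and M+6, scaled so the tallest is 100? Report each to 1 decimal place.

The 3 Ag atoms are independent, so intensities follow the terms of (0.5184 + 0.4816)^3.
P(M) = 0.5184^3 = 0.139314
P(M+2) = 3 × 0.5184^2 × 0.4816^1 = 0.388273
P(M+4) = 3 × 0.5184^1 × 0.4816^2 = 0.360711
P(M+6) = 0.4816^3 = 0.111702
The M+2 peak is largest (0.388273); scaling to 100 gives 35.9 : 100.0 : 92.9 : 28.8.

35.9 : 100.0 : 92.9 : 28.8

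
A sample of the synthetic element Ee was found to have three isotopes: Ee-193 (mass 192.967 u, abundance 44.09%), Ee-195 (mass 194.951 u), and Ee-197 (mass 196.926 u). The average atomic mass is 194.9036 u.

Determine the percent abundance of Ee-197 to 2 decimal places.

41.89%

The remaining 55.91% is split between Ee-195 (fraction x) and Ee-197 (fraction 0.5591 − x).
Substituting: 194.951x + 196.926(0.5591 − x) = 109.8244497
(194.951 − 196.926)x = -0.2768769  ⇒  x = 0.14019, y = 0.41891
Ee-195: 14.02%, Ee-197: 41.89%.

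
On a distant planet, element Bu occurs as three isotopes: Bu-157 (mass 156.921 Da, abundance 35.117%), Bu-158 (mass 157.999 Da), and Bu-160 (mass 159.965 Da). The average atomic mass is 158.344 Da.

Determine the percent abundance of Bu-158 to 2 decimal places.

28.08%

Let x and y be the fractions of Bu-158 and Bu-160. Then x + y = 1 − 0.35117 = 0.64883 and 157.999x + 159.965y = 158.344 − 0.35117×156.921 = 103.23805243.
Substituting: 157.999x + 159.965(0.64883 − x) = 103.23805243
(157.999 − 159.965)x = -0.55203852  ⇒  x = 0.28079, y = 0.36804
Bu-158: 28.08%, Bu-160: 36.80%.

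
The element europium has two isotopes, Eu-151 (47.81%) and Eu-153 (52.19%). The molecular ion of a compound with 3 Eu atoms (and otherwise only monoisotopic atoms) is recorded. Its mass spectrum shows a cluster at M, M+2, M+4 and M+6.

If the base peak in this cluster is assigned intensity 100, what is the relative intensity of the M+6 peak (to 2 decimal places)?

Term probabilities: M 0.1093, M+2 0.3579, M+4 0.3907, M+6 0.1422. Base peak = M+4.
P(M+4) = C(3,2) × 0.4781^1 × 0.5219^2 = 3 × 0.4781 × 0.27237961 = 0.390674 (base)
P(M+6) = C(3,3) × 0.4781^0 × 0.5219^3 = 1 × 1.0000 × 0.14215492 = 0.142155
Relative intensity = 0.142155 / 0.390674 × 100 = 36.39

36.39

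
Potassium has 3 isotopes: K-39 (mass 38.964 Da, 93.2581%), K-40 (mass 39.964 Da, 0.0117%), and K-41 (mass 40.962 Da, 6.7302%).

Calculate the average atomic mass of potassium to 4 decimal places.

39.0986 Da

Average mass = Σ (abundance × isotope mass) = 0.932581 × 38.964 + 0.000117 × 39.964 + 0.067302 × 40.962
= 36.33709 + 0.00468 + 2.75682 = 39.09859 Da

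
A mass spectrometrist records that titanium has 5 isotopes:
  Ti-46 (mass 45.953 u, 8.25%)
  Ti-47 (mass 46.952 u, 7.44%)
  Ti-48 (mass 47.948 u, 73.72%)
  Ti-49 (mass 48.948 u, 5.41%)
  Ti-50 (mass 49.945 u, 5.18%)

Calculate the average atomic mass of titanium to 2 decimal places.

47.87 u

Average mass = Σ (abundance × isotope mass) = 0.0825 × 45.953 + 0.0744 × 46.952 + 0.7372 × 47.948 + 0.0541 × 48.948 + 0.0518 × 49.945
= 3.7911 + 3.4932 + 35.3473 + 2.6481 + 2.5872 = 47.8669 u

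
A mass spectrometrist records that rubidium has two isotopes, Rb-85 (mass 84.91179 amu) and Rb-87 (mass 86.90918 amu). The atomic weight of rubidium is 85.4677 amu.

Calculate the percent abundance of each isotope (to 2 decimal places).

Rb-85: 72.17%, Rb-87: 27.83%

Writing the weighted mean with unknown fraction x of Rb-85:
84.91179·x + 86.90918·(1 − x) = 85.4677
(84.91179 − 86.90918)·x = 85.4677 − 86.90918
x = -1.44148 / -1.99739 = 0.72168 → 72.17% Rb-85, 27.83% Rb-87.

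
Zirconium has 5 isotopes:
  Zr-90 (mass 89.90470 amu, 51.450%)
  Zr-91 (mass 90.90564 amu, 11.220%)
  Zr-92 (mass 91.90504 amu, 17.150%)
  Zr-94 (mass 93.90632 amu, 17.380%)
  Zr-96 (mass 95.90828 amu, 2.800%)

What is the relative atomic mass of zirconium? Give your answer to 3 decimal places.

91.224 amu

Ar = Σ fᵢ·mᵢ = 0.51450 × 89.90470 + 0.11220 × 90.90564 + 0.17150 × 91.90504 + 0.17380 × 93.90632 + 0.02800 × 95.90828
= 46.255968 + 10.199613 + 15.761714 + 16.320918 + 2.685432 = 91.223645 amu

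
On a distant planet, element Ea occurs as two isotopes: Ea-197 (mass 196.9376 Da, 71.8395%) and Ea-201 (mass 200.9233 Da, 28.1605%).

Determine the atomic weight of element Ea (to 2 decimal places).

Weight each isotope mass by its fractional abundance: 0.718395 × 196.9376 + 0.281605 × 200.9233
= 141.47899 + 56.58101 = 198.06000 Da

198.06 Da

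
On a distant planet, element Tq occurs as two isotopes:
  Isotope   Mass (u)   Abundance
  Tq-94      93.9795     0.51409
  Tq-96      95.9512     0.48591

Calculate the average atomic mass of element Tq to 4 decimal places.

The abundance-weighted mean is 0.51409 × 93.9795 + 0.48591 × 95.9512
= 48.31392 + 46.62365 = 94.93757 u

94.9376 u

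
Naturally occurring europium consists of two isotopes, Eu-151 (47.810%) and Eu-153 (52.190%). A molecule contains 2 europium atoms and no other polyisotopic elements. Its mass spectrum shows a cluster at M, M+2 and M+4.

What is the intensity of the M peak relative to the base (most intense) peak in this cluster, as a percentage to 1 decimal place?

Binomial terms of (0.47810 + 0.52190)^2: M 0.2286, M+2 0.4990, M+4 0.2724 → M+2 is the base peak.
P(M+2) = C(2,1) × 0.47810^1 × 0.52190^1 = 2 × 0.4781 × 0.5219 = 0.499041 (base)
P(M) = C(2,0) × 0.47810^2 × 0.52190^0 = 1 × 0.22857961 × 1.0000 = 0.228580
Relative intensity = 0.228580 / 0.499041 × 100 = 45.8

45.8%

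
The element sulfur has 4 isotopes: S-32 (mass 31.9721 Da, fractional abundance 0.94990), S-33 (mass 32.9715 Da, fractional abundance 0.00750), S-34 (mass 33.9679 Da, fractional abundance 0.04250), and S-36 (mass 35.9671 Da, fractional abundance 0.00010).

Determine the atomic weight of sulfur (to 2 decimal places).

32.06 Da

Average mass = Σ (abundance × isotope mass) = 0.94990 × 31.9721 + 0.00750 × 32.9715 + 0.04250 × 33.9679 + 0.00010 × 35.9671
= 30.37030 + 0.24729 + 1.44364 + 0.00360 = 32.06483 Da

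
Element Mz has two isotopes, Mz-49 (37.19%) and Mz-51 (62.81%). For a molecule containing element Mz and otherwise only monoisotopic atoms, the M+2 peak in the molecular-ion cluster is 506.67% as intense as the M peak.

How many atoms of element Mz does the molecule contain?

3

With n Mz atoms, P(M+2)/P(M) = C(n,1)·p^(n−1)q / p^n = n·q/p = n · 0.6281/0.3719.
n = 5.0667 × 0.3719/0.6281 = 3.00 ≈ 3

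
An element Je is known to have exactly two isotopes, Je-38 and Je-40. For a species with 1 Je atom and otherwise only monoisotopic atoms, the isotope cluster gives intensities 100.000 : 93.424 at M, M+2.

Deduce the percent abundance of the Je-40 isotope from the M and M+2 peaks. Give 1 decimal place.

If p is the fraction of Je that is Je-38, then I(M+2)/I(M) = [C(1,1)·p^0·(1−p)] / p^1 = 1·(1−p)/p = 93.424/100.000 = 0.9342
(1−p)/p = 0.9342/1 = 0.9342  ⇒  p = 1/(1 + 0.9342) = 0.5170
Je-38: 51.7%, Je-40: 48.3%.

48.3%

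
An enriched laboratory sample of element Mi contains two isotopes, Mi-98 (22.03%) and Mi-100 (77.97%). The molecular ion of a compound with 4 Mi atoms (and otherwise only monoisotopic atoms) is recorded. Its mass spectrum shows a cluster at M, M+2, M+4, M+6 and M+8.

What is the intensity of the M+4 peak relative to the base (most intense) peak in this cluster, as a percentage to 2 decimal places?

42.38%

(0.2203 + 0.7797)^4 gives M 0.0024, M+2 0.0333, M+4 0.1770, M+6 0.4177, M+8 0.3696; the largest is M+6.
P(M+6) = C(4,3) × 0.2203^1 × 0.7797^3 = 4 × 0.2203 × 0.47400465 = 0.417693 (base)
P(M+4) = C(4,2) × 0.2203^2 × 0.7797^2 = 6 × 0.04853209 × 0.60793209 = 0.177025
Relative intensity = 0.177025 / 0.417693 × 100 = 42.38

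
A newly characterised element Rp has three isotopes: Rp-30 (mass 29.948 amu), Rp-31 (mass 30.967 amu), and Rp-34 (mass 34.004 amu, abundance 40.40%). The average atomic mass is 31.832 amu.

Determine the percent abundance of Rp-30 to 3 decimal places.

Let x and y be the fractions of Rp-30 and Rp-31. Then x + y = 1 − 0.4040 = 0.5960 and 29.948x + 30.967y = 31.832 − 0.4040×34.004 = 18.094384.
Substituting: 29.948x + 30.967(0.5960 − x) = 18.094384
(29.948 − 30.967)x = -0.361948  ⇒  x = 0.35520, y = 0.24080
Rp-30: 35.520%, Rp-31: 24.080%.

35.520%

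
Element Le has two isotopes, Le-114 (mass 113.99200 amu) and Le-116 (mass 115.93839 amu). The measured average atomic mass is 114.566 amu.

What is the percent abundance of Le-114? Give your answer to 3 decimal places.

With x = fraction of Le-114 (so Le-116 is 1 − x):
113.99200·x + 115.93839·(1 − x) = 114.566
(113.99200 − 115.93839)·x = 114.566 − 115.93839
x = -1.37239 / -1.94639 = 0.70510 → 70.510% Le-114, 29.490% Le-116.

70.510%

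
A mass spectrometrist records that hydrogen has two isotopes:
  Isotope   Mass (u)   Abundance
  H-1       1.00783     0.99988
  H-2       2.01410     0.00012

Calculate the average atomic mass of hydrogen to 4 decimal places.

1.0080 u

Average mass = Σ (abundance × isotope mass) = 0.99988 × 1.00783 + 0.00012 × 2.01410
= 1.007709 + 0.000242 = 1.007951 u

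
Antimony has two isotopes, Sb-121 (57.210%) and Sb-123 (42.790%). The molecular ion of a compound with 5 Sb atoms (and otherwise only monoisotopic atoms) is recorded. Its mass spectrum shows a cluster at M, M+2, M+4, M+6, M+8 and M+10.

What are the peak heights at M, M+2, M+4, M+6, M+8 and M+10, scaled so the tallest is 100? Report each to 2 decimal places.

Expanding (0.57210 + 0.42790)^5:
P(M) = 0.57210^5 = 0.061286
P(M+2) = 5 × 0.57210^4 × 0.42790^1 = 0.229192
P(M+4) = 10 × 0.57210^3 × 0.42790^2 = 0.342847
P(M+6) = 10 × 0.57210^2 × 0.42790^3 = 0.256431
P(M+8) = 5 × 0.57210^1 × 0.42790^4 = 0.095898
P(M+10) = 0.42790^5 = 0.014345
The M+4 peak is largest (0.342847); scaling to 100 gives 17.88 : 66.85 : 100.00 : 74.79 : 27.97 : 4.18.

17.88 : 66.85 : 100.00 : 74.79 : 27.97 : 4.18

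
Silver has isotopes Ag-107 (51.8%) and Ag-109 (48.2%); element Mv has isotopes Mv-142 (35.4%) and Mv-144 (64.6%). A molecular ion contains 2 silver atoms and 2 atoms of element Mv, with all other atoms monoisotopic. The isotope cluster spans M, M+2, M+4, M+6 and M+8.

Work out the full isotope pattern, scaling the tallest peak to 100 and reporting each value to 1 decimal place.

9.1 : 50.2 : 100.0 : 85.2 : 26.2

Silver pattern (n=2): 0.268324 : 0.499352 : 0.232324
Element Mv pattern (n=2): 0.125316 : 0.457368 : 0.417316
Convolve the two distributions (both contribute in 2-u steps):
  M: 0.268324×0.125316 = 0.033625
  M+2: 0.268324×0.457368 + 0.499352×0.125316 = 0.185300
  M+4: 0.268324×0.417316 + 0.499352×0.457368 + 0.232324×0.125316 = 0.369477
  M+6: 0.499352×0.417316 + 0.232324×0.457368 = 0.314645
  M+8: 0.232324×0.417316 = 0.096953
Scale to base peak (0.369477) = 100: 9.1 : 50.2 : 100.0 : 85.2 : 26.2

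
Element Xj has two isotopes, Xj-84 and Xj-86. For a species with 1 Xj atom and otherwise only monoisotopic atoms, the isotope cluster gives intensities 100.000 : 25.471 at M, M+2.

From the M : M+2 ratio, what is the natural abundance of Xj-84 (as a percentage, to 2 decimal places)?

79.70%

Write p for the Xj-84 fraction. I(M+2)/I(M) = [C(1,1)·p^0·(1−p)] / p^1 = 1·(1−p)/p = 25.471/100.000 = 0.2547
(1−p)/p = 0.2547/1 = 0.2547  ⇒  p = 1/(1 + 0.2547) = 0.7970
Xj-84: 79.70%, Xj-86: 20.30%.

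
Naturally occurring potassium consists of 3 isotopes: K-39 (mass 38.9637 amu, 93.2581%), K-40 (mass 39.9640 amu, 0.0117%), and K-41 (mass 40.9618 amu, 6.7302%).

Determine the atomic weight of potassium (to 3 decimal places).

Ar = Σ fᵢ·mᵢ = 0.932581 × 38.9637 + 0.000117 × 39.9640 + 0.067302 × 40.9618
= 36.33681 + 0.00468 + 2.75681 = 39.09830 amu

39.098 amu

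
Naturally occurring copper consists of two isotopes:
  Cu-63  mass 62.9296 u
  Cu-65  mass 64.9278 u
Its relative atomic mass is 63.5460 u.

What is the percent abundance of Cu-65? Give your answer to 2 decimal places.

Let x be the fractional abundance of Cu-63; then Cu-65 has abundance 1 − x.
62.9296·x + 64.9278·(1 − x) = 63.5460
(62.9296 − 64.9278)·x = 63.5460 − 64.9278
x = -1.3818 / -1.9982 = 0.69152 → 69.15% Cu-63, 30.85% Cu-65.

30.85%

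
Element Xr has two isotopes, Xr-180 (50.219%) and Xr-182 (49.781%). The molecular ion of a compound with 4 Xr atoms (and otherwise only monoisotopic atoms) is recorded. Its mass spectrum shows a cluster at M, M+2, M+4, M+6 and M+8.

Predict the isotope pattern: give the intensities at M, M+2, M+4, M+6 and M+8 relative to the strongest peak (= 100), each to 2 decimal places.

The 4 Xr atoms are independent, so intensities follow the terms of (0.50219 + 0.49781)^4.
P(M) = 0.50219^4 = 0.063602
P(M+2) = 4 × 0.50219^3 × 0.49781^1 = 0.252190
P(M+4) = 6 × 0.50219^2 × 0.49781^2 = 0.374986
P(M+6) = 4 × 0.50219^1 × 0.49781^3 = 0.247810
P(M+8) = 0.49781^4 = 0.061412
The M+4 peak is largest (0.374986); scaling to 100 gives 16.96 : 67.25 : 100.00 : 66.09 : 16.38.

16.96 : 67.25 : 100.00 : 66.09 : 16.38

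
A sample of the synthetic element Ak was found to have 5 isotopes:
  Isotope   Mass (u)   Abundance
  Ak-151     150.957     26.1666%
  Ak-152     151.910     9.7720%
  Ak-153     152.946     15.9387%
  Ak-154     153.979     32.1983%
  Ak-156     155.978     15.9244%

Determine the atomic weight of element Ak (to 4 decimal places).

153.1397 u

Average mass = Σ (abundance × isotope mass) = 0.261666 × 150.957 + 0.097720 × 151.910 + 0.159387 × 152.946 + 0.321983 × 153.979 + 0.159244 × 155.978
= 39.50031 + 14.84465 + 24.37760 + 49.57862 + 24.83856 = 153.13974 u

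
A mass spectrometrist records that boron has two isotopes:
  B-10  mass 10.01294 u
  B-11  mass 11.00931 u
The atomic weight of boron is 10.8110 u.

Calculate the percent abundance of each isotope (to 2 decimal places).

B-10: 19.90%, B-11: 80.10%

Writing the weighted mean with unknown fraction x of B-10:
10.01294·x + 11.00931·(1 − x) = 10.8110
(10.01294 − 11.00931)·x = 10.8110 − 11.00931
x = -0.19831 / -0.99637 = 0.19903 → 19.90% B-10, 80.10% B-11.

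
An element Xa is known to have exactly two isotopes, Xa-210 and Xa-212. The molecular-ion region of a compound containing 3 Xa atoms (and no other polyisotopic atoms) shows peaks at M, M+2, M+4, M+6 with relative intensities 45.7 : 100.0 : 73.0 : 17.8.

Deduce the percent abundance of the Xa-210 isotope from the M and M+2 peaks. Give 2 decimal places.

Write p for the Xa-210 fraction. I(M+2)/I(M) = [C(3,1)·p^2·(1−p)] / p^3 = 3·(1−p)/p = 100.0/45.7 = 2.1882
(1−p)/p = 2.1882/3 = 0.7294  ⇒  p = 1/(1 + 0.7294) = 0.5782
Xa-210: 57.82%, Xa-212: 42.18%.

57.82%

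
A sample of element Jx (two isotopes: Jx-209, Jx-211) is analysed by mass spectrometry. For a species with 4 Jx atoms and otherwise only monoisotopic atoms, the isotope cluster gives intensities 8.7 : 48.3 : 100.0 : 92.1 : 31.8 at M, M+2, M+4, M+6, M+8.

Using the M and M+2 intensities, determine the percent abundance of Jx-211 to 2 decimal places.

58.12%

Let p = fractional abundance of Jx-209. I(M+2)/I(M) = [C(4,1)·p^3·(1−p)] / p^4 = 4·(1−p)/p = 48.3/8.7 = 5.5517
(1−p)/p = 5.5517/4 = 1.3879  ⇒  p = 1/(1 + 1.3879) = 0.4188
Jx-209: 41.88%, Jx-211: 58.12%.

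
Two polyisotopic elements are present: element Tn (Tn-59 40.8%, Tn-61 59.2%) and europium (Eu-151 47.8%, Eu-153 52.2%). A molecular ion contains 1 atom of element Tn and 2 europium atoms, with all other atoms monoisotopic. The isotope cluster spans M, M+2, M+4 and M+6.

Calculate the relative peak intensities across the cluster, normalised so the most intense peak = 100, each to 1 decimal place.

Element Tn pattern (n=1): 0.4080 : 0.5920
Europium pattern (n=2): 0.228484 : 0.499032 : 0.272484
Convolve the two distributions (both contribute in 2-u steps):
  M: 0.4080×0.228484 = 0.093221
  M+2: 0.4080×0.499032 + 0.5920×0.228484 = 0.338868
  M+4: 0.4080×0.272484 + 0.5920×0.499032 = 0.406600
  M+6: 0.5920×0.272484 = 0.161311
Scale to base peak (0.406600) = 100: 22.9 : 83.3 : 100.0 : 39.7

22.9 : 83.3 : 100.0 : 39.7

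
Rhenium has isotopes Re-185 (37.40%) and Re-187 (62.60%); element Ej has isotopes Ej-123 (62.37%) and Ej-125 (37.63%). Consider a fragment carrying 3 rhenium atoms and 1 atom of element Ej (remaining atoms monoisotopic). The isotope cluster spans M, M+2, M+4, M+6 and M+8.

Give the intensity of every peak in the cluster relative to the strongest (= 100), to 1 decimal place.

Rhenium pattern (n=3): 0.05231362 : 0.26268713 : 0.43968487 : 0.24531438
Element Ej pattern (n=1): 0.6237 : 0.3763
Convolve the two distributions (both contribute in 2-u steps):
  M: 0.05231362×0.6237 = 0.032628
  M+2: 0.05231362×0.3763 + 0.26268713×0.6237 = 0.183524
  M+4: 0.26268713×0.3763 + 0.43968487×0.6237 = 0.373081
  M+6: 0.43968487×0.3763 + 0.24531438×0.6237 = 0.318456
  M+8: 0.24531438×0.3763 = 0.092312
Scale to base peak (0.373081) = 100: 8.7 : 49.2 : 100.0 : 85.4 : 24.7

8.7 : 49.2 : 100.0 : 85.4 : 24.7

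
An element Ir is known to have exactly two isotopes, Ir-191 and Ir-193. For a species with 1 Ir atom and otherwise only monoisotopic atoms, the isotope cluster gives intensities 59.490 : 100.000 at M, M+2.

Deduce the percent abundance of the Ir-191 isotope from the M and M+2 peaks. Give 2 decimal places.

If p is the fraction of Ir that is Ir-191, then I(M+2)/I(M) = [C(1,1)·p^0·(1−p)] / p^1 = 1·(1−p)/p = 100.000/59.490 = 1.6810
(1−p)/p = 1.6810/1 = 1.6810  ⇒  p = 1/(1 + 1.6810) = 0.3730
Ir-191: 37.30%, Ir-193: 62.70%.

37.30%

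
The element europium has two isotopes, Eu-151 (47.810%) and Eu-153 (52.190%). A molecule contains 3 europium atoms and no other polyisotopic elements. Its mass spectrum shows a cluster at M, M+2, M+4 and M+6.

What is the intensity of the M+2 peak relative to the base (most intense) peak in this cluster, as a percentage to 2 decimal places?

Binomial terms of (0.47810 + 0.52190)^3: M 0.1093, M+2 0.3579, M+4 0.3907, M+6 0.1422 → M+4 is the base peak.
P(M+4) = C(3,2) × 0.47810^1 × 0.52190^2 = 3 × 0.4781 × 0.27237961 = 0.390674 (base)
P(M+2) = C(3,1) × 0.47810^2 × 0.52190^1 = 3 × 0.22857961 × 0.5219 = 0.357887
Relative intensity = 0.357887 / 0.390674 × 100 = 91.61

91.61%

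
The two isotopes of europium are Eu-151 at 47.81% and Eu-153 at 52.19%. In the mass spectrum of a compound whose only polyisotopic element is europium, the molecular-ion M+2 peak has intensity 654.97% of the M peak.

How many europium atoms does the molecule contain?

With n Eu atoms, P(M+2)/P(M) = C(n,1)·p^(n−1)q / p^n = n·q/p = n · 0.5219/0.4781.
n = 6.5497 × 0.4781/0.5219 = 6.00 ≈ 6

6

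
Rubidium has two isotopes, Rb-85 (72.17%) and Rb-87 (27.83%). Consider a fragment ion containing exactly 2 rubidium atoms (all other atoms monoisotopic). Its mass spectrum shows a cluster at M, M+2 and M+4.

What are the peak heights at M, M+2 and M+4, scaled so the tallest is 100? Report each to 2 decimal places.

100.00 : 77.12 : 14.87

Expanding (0.7217 + 0.2783)^2:
P(M) = 0.7217^2 = 0.520851
P(M+2) = 2 × 0.7217^1 × 0.2783^1 = 0.401698
P(M+4) = 0.2783^2 = 0.077451
The M peak is largest (0.520851); scaling to 100 gives 100.00 : 77.12 : 14.87.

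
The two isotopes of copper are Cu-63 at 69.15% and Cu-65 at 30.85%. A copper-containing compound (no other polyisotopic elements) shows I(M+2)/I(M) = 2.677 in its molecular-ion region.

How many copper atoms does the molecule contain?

6

With n Cu atoms, P(M+2)/P(M) = C(n,1)·p^(n−1)q / p^n = n·q/p = n · 0.3085/0.6915.
n = 2.677 × 0.6915/0.3085 = 6.00 ≈ 6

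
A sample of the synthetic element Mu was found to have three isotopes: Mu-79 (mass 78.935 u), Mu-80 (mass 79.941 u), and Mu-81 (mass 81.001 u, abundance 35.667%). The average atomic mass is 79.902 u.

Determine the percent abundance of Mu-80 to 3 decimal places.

22.875%

Let x and y be the fractions of Mu-79 and Mu-80. Then x + y = 1 − 0.35667 = 0.64333 and 78.935x + 79.941y = 79.902 − 0.35667×81.001 = 51.01137333.
Substituting: 78.935x + 79.941(0.64333 − x) = 51.01137333
(78.935 − 79.941)x = -0.4170702  ⇒  x = 0.41458, y = 0.22875
Mu-79: 41.458%, Mu-80: 22.875%.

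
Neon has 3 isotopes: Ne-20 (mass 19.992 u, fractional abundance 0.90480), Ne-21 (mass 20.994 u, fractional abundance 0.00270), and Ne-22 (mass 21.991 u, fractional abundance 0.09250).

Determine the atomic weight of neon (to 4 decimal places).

The abundance-weighted mean is 0.90480 × 19.992 + 0.00270 × 20.994 + 0.09250 × 21.991
= 18.08876 + 0.05668 + 2.03417 = 20.17961 u

20.1796 u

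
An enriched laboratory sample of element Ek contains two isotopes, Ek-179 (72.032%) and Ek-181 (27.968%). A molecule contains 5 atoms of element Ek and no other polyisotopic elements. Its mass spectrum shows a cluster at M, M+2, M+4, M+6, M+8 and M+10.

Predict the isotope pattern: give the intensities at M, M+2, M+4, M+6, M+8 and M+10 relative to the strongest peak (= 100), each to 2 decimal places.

Each Ek atom is independently Ek-179 (p = 0.72032) or Ek-181 (q = 0.27968); the cluster is the binomial expansion (p + q)^5.
P(M) = 0.72032^5 = 0.193922
P(M+2) = 5 × 0.72032^4 × 0.27968^1 = 0.376473
P(M+4) = 10 × 0.72032^3 × 0.27968^2 = 0.292347
P(M+6) = 10 × 0.72032^2 × 0.27968^3 = 0.113510
P(M+8) = 5 × 0.72032^1 × 0.27968^4 = 0.022036
P(M+10) = 0.27968^5 = 0.001711
The M+2 peak is largest (0.376473); scaling to 100 gives 51.51 : 100.00 : 77.65 : 30.15 : 5.85 : 0.45.

51.51 : 100.00 : 77.65 : 30.15 : 5.85 : 0.45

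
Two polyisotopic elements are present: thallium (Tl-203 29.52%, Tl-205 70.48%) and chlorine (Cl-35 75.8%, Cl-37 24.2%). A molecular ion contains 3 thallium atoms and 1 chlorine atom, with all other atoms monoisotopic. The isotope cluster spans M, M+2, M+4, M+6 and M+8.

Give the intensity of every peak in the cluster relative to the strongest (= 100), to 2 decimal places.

5.16 : 38.59 : 100.00 : 98.36 : 22.41

Thallium pattern (n=3): 0.02572463 : 0.18425524 : 0.43991564 : 0.35010449
Chlorine pattern (n=1): 0.7580 : 0.2420
Convolve the two distributions (both contribute in 2-u steps):
  M: 0.02572463×0.7580 = 0.019499
  M+2: 0.02572463×0.2420 + 0.18425524×0.7580 = 0.145891
  M+4: 0.18425524×0.2420 + 0.43991564×0.7580 = 0.378046
  M+6: 0.43991564×0.2420 + 0.35010449×0.7580 = 0.371839
  M+8: 0.35010449×0.2420 = 0.084725
Scale to base peak (0.378046) = 100: 5.16 : 38.59 : 100.00 : 98.36 : 22.41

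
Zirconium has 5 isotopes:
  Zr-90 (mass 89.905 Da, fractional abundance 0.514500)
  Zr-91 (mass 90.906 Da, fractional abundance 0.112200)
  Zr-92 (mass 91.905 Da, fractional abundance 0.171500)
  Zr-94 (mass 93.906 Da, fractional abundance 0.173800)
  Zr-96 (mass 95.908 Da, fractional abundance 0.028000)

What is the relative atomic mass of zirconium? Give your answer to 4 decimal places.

91.2238 Da

Ar = Σ fᵢ·mᵢ = 0.514500 × 89.905 + 0.112200 × 90.906 + 0.171500 × 91.905 + 0.173800 × 93.906 + 0.028000 × 95.908
= 46.25612 + 10.19965 + 15.76171 + 16.32086 + 2.68542 = 91.22376 Da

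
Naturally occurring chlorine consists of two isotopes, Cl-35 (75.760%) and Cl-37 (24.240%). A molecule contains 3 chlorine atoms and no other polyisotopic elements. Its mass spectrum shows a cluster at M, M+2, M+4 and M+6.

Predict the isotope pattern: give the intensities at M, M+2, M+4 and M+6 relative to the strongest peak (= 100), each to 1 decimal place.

The 3 Cl atoms are independent, so intensities follow the terms of (0.75760 + 0.24240)^3.
P(M) = 0.75760^3 = 0.434830
P(M+2) = 3 × 0.75760^2 × 0.24240^1 = 0.417382
P(M+4) = 3 × 0.75760^1 × 0.24240^2 = 0.133545
P(M+6) = 0.24240^3 = 0.014243
The M peak is largest (0.434830); scaling to 100 gives 100.0 : 96.0 : 30.7 : 3.3.

100.0 : 96.0 : 30.7 : 3.3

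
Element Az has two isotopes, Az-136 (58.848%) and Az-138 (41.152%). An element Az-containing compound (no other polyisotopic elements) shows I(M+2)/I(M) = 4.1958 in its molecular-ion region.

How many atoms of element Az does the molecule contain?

6

With n Az atoms, P(M+2)/P(M) = C(n,1)·p^(n−1)q / p^n = n·q/p = n · 0.41152/0.58848.
n = 4.1958 × 0.58848/0.41152 = 6.00 ≈ 6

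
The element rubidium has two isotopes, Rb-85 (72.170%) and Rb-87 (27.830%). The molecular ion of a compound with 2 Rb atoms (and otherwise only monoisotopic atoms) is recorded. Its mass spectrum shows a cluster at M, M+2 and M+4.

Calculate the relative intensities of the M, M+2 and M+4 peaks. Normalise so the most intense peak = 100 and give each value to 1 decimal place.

100.0 : 77.1 : 14.9

Each Rb atom is independently Rb-85 (p = 0.72170) or Rb-87 (q = 0.27830); the cluster is the binomial expansion (p + q)^2.
P(M) = 0.72170^2 = 0.520851
P(M+2) = 2 × 0.72170^1 × 0.27830^1 = 0.401698
P(M+4) = 0.27830^2 = 0.077451
The M peak is largest (0.520851); scaling to 100 gives 100.0 : 77.1 : 14.9.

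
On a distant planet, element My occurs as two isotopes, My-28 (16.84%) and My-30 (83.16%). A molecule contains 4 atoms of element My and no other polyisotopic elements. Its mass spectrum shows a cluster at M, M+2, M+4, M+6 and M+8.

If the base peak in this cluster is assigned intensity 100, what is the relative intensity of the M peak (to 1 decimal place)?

Term probabilities: M 0.0008, M+2 0.0159, M+4 0.1177, M+6 0.3874, M+8 0.4783. Base peak = M+8.
P(M+8) = C(4,4) × 0.1684^0 × 0.8316^4 = 1 × 1.0000 × 0.47825324 = 0.478253 (base)
P(M) = C(4,0) × 0.1684^4 × 0.8316^0 = 1 × 0.00080421 × 1.0000 = 0.000804
Relative intensity = 0.000804 / 0.478253 × 100 = 0.2

0.2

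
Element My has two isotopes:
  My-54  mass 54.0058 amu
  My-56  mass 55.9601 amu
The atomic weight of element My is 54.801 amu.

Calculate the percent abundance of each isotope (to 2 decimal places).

With x = fraction of My-54 (so My-56 is 1 − x):
54.0058·x + 55.9601·(1 − x) = 54.801
(54.0058 − 55.9601)·x = 54.801 − 55.9601
x = -1.1591 / -1.9543 = 0.59310 → 59.31% My-54, 40.69% My-56.

My-54: 59.31%, My-56: 40.69%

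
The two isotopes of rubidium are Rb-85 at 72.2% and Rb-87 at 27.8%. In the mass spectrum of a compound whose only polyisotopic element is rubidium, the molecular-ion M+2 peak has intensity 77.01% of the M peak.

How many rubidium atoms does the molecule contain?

2

With n Rb atoms, P(M+2)/P(M) = C(n,1)·p^(n−1)q / p^n = n·q/p = n · 0.278/0.722.
n = 0.7701 × 0.722/0.278 = 2.00 ≈ 2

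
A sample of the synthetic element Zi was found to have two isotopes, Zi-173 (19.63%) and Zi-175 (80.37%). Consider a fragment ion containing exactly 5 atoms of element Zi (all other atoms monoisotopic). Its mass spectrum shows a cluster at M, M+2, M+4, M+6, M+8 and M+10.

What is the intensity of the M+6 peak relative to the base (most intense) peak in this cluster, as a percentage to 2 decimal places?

Term probabilities: M 0.0003, M+2 0.0060, M+4 0.0489, M+6 0.2000, M+8 0.4095, M+10 0.3353. Base peak = M+8.
P(M+8) = C(5,4) × 0.1963^1 × 0.8037^4 = 5 × 0.1963 × 0.41723033 = 0.409512 (base)
P(M+6) = C(5,3) × 0.1963^2 × 0.8037^3 = 10 × 0.03853369 × 0.51913691 = 0.200043
Relative intensity = 0.200043 / 0.409512 × 100 = 48.85

48.85%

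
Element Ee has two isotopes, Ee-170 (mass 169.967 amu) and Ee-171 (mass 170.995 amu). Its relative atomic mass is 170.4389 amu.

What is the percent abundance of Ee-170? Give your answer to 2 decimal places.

Let x be the fractional abundance of Ee-170; then Ee-171 has abundance 1 − x.
169.967·x + 170.995·(1 − x) = 170.4389
(169.967 − 170.995)·x = 170.4389 − 170.995
x = -0.5561 / -1.028 = 0.54095 → 54.10% Ee-170, 45.90% Ee-171.

54.10%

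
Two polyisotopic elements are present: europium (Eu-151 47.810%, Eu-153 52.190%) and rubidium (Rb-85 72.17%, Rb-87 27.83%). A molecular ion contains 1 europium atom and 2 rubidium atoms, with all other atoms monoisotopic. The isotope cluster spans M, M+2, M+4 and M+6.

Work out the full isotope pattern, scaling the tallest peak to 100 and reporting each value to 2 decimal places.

53.68 : 100.00 : 53.18 : 8.71

Europium pattern (n=1): 0.4781 : 0.5219
Rubidium pattern (n=2): 0.52085089 : 0.40169822 : 0.07745089
Convolve the two distributions (both contribute in 2-u steps):
  M: 0.4781×0.52085089 = 0.249019
  M+2: 0.4781×0.40169822 + 0.5219×0.52085089 = 0.463884
  M+4: 0.4781×0.07745089 + 0.5219×0.40169822 = 0.246676
  M+6: 0.5219×0.07745089 = 0.040422
Scale to base peak (0.463884) = 100: 53.68 : 100.00 : 53.18 : 8.71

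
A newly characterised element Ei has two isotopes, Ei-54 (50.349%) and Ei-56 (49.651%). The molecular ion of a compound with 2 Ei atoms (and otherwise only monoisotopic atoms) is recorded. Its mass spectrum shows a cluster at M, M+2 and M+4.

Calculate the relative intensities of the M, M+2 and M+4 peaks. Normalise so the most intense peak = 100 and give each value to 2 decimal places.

Each Ei atom is independently Ei-54 (p = 0.50349) or Ei-56 (q = 0.49651); the cluster is the binomial expansion (p + q)^2.
P(M) = 0.50349^2 = 0.253502
P(M+2) = 2 × 0.50349^1 × 0.49651^1 = 0.499976
P(M+4) = 0.49651^2 = 0.246522
The M+2 peak is largest (0.499976); scaling to 100 gives 50.70 : 100.00 : 49.31.

50.70 : 100.00 : 49.31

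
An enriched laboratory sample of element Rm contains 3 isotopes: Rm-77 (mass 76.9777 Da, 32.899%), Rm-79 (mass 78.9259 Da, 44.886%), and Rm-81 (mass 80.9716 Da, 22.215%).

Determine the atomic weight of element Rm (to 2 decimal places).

78.74 Da

The abundance-weighted mean is 0.32899 × 76.9777 + 0.44886 × 78.9259 + 0.22215 × 80.9716
= 25.32489 + 35.42668 + 17.98784 = 78.73941 Da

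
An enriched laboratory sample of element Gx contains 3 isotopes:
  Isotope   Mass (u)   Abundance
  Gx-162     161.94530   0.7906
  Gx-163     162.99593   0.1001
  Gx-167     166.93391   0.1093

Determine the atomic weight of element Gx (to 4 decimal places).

162.5957 u

The abundance-weighted mean is 0.7906 × 161.94530 + 0.1001 × 162.99593 + 0.1093 × 166.93391
= 128.033954 + 16.315893 + 18.245876 = 162.595723 u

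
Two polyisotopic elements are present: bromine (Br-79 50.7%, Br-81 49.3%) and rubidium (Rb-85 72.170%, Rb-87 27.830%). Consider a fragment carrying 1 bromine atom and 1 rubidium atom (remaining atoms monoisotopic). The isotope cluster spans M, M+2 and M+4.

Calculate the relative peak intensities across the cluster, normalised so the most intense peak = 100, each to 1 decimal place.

Bromine pattern (n=1): 0.5070 : 0.4930
Rubidium pattern (n=1): 0.7217 : 0.2783
Convolve the two distributions (both contribute in 2-u steps):
  M: 0.5070×0.7217 = 0.365902
  M+2: 0.5070×0.2783 + 0.4930×0.7217 = 0.496896
  M+4: 0.4930×0.2783 = 0.137202
Scale to base peak (0.496896) = 100: 73.6 : 100.0 : 27.6

73.6 : 100.0 : 27.6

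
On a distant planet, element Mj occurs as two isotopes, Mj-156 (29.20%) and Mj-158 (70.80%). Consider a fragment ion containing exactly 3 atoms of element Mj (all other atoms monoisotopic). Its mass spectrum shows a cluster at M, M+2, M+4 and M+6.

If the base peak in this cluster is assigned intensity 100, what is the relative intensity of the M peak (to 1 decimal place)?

Term probabilities: M 0.0249, M+2 0.1811, M+4 0.4391, M+6 0.3549. Base peak = M+4.
P(M+4) = C(3,2) × 0.2920^1 × 0.7080^2 = 3 × 0.2920 × 0.501264 = 0.439107 (base)
P(M) = C(3,0) × 0.2920^3 × 0.7080^0 = 1 × 0.02489709 × 1.0000 = 0.024897
Relative intensity = 0.024897 / 0.439107 × 100 = 5.7

5.7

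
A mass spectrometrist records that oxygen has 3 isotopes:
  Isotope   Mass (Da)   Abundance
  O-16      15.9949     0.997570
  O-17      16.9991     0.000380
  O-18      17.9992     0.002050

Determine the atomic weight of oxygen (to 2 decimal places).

16.00 Da

Weight each isotope mass by its fractional abundance: 0.997570 × 15.9949 + 0.000380 × 16.9991 + 0.002050 × 17.9992
= 15.95603 + 0.00646 + 0.03690 = 15.99939 Da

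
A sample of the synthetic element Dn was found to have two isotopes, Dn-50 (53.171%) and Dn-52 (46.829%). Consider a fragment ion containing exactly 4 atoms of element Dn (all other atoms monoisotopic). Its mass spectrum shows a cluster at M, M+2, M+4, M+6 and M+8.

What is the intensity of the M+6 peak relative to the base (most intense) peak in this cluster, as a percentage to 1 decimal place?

58.7%

(0.53171 + 0.46829)^4 gives M 0.0799, M+2 0.2816, M+4 0.3720, M+6 0.2184, M+8 0.0481; the largest is M+4.
P(M+4) = C(4,2) × 0.53171^2 × 0.46829^2 = 6 × 0.28271552 × 0.21929552 = 0.371989 (base)
P(M+6) = C(4,3) × 0.53171^1 × 0.46829^3 = 4 × 0.53171 × 0.1026939 = 0.218413
Relative intensity = 0.218413 / 0.371989 × 100 = 58.7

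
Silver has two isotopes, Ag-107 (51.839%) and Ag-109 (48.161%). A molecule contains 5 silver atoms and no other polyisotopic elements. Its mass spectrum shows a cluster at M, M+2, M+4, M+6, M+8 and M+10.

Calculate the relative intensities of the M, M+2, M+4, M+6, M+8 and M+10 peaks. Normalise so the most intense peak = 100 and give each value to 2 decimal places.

The 5 Ag atoms are independent, so intensities follow the terms of (0.51839 + 0.48161)^5.
P(M) = 0.51839^5 = 0.037435
P(M+2) = 5 × 0.51839^4 × 0.48161^1 = 0.173897
P(M+4) = 10 × 0.51839^3 × 0.48161^2 = 0.323118
P(M+6) = 10 × 0.51839^2 × 0.48161^3 = 0.300192
P(M+8) = 5 × 0.51839^1 × 0.48161^4 = 0.139447
P(M+10) = 0.48161^5 = 0.025911
The M+4 peak is largest (0.323118); scaling to 100 gives 11.59 : 53.82 : 100.00 : 92.90 : 43.16 : 8.02.

11.59 : 53.82 : 100.00 : 92.90 : 43.16 : 8.02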